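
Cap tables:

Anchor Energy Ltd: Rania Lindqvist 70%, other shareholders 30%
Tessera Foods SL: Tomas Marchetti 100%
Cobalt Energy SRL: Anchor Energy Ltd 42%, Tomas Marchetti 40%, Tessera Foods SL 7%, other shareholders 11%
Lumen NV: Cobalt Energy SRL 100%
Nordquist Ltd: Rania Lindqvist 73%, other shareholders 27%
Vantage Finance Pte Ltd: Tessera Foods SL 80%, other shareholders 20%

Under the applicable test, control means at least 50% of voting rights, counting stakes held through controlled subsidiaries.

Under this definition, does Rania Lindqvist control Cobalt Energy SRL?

Rania holds 70% of Anchor, so Rania controls Anchor.
Rania holds 73% of Nordquist, so Rania controls Nordquist.
In Cobalt, Rania's side holds only 42%, not ≥ 50%.
So Rania does not control Cobalt.

No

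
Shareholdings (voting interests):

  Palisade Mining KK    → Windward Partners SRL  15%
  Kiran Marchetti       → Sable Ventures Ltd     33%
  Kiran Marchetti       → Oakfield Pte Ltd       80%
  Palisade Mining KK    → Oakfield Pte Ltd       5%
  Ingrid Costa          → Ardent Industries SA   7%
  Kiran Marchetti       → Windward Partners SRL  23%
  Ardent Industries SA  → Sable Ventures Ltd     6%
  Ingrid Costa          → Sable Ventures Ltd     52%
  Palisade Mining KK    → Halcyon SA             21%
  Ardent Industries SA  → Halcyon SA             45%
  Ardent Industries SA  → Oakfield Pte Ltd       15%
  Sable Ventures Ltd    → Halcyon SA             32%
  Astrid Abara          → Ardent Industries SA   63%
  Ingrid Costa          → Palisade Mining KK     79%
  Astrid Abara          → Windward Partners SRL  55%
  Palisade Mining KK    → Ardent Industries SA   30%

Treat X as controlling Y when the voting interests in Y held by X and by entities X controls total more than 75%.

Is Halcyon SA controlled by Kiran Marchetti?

No

Kiran holds 80% of Oakfield, so Kiran controls Oakfield.
Neither Kiran nor any entity Kiran controls holds any voting interest in Halcyon.
So Kiran does not control Halcyon.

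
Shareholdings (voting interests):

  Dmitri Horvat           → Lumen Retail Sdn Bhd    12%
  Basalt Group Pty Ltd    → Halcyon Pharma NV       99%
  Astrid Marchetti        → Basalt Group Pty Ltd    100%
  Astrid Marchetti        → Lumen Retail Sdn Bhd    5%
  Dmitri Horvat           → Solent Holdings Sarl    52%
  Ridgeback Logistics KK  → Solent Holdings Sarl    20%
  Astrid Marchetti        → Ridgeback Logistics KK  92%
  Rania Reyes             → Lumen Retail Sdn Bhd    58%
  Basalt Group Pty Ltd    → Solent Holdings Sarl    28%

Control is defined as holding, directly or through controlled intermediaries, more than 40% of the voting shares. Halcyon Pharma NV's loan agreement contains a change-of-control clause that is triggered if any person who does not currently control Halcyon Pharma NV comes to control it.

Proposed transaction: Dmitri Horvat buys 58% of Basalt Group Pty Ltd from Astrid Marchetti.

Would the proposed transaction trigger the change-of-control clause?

The purchase adds only to Dmitri's holdings (Astrid's stake shrinks), so Dmitri is the only person who could newly come to control Halcyon.
Dmitri holds 52% of Solent, so Dmitri controls Solent.
Neither Dmitri nor any entity Dmitri controls holds any voting interest in Halcyon.
So before the transaction, Dmitri does not control Halcyon.
After the purchase, Dmitri holds 58% of Basalt directly, and Astrid's stake falls to 42%.
Dmitri holds 58% of Basalt, so Dmitri controls Basalt.
Basalt holds 99% of Halcyon, so Dmitri controls Halcyon.
Dmitri did not control Halcyon before and does after, so the clause is triggered.

Yes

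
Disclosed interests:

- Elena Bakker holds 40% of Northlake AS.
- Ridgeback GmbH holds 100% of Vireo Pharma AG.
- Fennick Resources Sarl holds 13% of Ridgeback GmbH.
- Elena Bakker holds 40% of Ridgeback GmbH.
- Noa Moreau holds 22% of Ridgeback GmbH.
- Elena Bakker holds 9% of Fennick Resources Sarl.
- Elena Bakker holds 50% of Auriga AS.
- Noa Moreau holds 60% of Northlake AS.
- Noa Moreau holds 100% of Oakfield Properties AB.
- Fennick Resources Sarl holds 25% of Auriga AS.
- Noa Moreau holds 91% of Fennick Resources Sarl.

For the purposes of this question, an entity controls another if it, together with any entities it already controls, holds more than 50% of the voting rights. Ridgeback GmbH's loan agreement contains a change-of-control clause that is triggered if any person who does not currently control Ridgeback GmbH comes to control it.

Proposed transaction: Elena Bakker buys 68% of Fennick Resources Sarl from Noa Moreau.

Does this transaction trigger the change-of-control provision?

The purchase adds only to Elena's holdings (Noa's stake shrinks), so Elena is the only person who could newly come to control Ridgeback.
Elena's largest direct stake is 50% in Auriga, which does not meet the threshold, so Elena controls no company.
In Ridgeback, Elena's side holds only 40%, not > 50%.
So before the transaction, Elena does not control Ridgeback.
After the purchase, Elena's direct stake in Fennick rises to 9% + 68% = 77%, and Noa's stake falls to 23%.
Elena holds 77% of Fennick, so Elena controls Fennick.
Fennick and Elena together hold 13% + 40% = 53% of Ridgeback, so Elena controls Ridgeback.
Elena did not control Ridgeback before and does after, so the clause is triggered.

Yes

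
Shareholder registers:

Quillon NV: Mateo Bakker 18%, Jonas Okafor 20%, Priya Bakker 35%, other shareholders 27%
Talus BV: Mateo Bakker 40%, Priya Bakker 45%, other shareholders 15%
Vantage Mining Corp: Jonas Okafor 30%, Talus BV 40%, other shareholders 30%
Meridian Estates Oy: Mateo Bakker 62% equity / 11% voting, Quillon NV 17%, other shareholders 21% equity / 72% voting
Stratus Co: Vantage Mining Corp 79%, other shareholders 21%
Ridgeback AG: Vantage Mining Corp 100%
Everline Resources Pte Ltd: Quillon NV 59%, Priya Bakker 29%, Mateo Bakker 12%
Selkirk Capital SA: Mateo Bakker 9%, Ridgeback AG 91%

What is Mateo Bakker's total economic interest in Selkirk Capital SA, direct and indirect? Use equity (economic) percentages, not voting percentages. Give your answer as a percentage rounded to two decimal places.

Mateo reaches Selkirk along 2 paths.
Direct stake: 9% = 9%.
Via Talus → Vantage → Ridgeback: 40% × 40% × 100% × 91% = 14.56%.
Total: 9% + 14.56% = 23.56%.

23.56%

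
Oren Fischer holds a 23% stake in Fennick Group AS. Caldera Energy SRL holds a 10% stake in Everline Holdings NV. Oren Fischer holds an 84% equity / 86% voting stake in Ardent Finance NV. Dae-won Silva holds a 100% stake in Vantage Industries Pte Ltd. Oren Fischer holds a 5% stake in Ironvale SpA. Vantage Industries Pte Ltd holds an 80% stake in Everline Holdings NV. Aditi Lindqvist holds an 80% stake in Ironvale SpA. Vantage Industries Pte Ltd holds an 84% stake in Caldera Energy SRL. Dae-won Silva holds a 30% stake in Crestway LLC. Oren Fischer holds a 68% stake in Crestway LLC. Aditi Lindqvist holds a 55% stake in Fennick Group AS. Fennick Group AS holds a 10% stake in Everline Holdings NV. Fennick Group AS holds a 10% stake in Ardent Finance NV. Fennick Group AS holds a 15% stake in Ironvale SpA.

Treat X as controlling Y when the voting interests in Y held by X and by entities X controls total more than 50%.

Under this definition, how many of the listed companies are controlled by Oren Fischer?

Oren holds 68% of Crestway, so Oren controls Crestway.
Oren holds 86% of Ardent, so Oren controls Ardent.
No other company's threshold is met.
Oren controls 2 companies.

2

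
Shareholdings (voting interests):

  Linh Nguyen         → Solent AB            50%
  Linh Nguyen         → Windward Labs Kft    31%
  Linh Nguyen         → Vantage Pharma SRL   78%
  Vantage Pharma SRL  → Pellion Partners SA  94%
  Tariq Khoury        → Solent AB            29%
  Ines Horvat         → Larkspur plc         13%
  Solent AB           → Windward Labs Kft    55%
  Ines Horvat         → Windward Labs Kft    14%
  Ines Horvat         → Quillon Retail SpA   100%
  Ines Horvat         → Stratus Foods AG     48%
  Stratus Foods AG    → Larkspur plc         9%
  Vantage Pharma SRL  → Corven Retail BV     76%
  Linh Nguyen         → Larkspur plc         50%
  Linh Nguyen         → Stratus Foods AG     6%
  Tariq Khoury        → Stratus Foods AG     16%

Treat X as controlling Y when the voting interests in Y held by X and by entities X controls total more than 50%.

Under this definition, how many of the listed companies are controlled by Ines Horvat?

1

Ines holds 100% of Quillon, so Ines controls Quillon.
No other company's threshold is met.
Ines controls 1 company.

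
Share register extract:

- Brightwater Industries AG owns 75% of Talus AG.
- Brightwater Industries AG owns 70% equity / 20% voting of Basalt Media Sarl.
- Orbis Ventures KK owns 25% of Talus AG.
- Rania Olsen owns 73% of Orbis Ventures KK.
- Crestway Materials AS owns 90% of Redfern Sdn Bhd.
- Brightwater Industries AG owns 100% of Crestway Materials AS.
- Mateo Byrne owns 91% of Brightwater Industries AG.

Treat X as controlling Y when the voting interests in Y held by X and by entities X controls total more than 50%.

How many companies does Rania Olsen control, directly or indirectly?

Rania holds 73% of Orbis, so Rania controls Orbis.
No other company's threshold is met.
Rania controls 1 company.

1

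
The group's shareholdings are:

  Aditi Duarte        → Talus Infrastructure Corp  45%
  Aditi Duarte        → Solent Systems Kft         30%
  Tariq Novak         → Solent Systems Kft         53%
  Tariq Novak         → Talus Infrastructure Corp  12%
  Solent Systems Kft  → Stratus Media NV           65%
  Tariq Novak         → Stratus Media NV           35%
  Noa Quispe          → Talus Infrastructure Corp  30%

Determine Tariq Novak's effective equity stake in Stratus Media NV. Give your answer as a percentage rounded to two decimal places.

69.45%

Tariq reaches Stratus along 2 paths.
Direct stake: 35% = 35%.
Via Solent: 53% × 65% = 34.45%.
Total: 35% + 34.45% = 69.45%.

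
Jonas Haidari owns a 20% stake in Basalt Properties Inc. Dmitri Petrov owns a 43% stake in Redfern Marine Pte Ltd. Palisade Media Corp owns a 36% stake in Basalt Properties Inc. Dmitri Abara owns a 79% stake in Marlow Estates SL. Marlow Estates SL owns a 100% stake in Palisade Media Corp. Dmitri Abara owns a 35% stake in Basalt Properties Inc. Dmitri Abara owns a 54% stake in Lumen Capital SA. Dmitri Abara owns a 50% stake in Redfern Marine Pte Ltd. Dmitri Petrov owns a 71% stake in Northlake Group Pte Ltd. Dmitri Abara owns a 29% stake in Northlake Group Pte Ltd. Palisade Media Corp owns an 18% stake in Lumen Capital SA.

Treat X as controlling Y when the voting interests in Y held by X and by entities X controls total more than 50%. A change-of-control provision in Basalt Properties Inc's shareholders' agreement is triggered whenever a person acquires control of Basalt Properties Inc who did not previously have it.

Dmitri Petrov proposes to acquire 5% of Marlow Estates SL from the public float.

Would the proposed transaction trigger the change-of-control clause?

The purchase changes only Dmitri Petrov's holdings, so Dmitri Petrov is the only person who could newly come to control Basalt.
Dmitri Petrov holds 71% of Northlake, so Dmitri Petrov controls Northlake.
Neither Dmitri Petrov nor any entity Dmitri Petrov controls holds any voting interest in Basalt.
So before the transaction, Dmitri Petrov does not control Basalt.
After the purchase, Dmitri Petrov holds 5% of Marlow directly.
Dmitri Petrov's side now holds 5% of Marlow, not > 50%, so Dmitri Petrov still does not control Marlow.
After the transaction, neither Dmitri Petrov nor any entity Dmitri Petrov controls holds a voting interest in Basalt, so Dmitri Petrov still does not control it.
No new person acquires control, so the clause is not triggered.

No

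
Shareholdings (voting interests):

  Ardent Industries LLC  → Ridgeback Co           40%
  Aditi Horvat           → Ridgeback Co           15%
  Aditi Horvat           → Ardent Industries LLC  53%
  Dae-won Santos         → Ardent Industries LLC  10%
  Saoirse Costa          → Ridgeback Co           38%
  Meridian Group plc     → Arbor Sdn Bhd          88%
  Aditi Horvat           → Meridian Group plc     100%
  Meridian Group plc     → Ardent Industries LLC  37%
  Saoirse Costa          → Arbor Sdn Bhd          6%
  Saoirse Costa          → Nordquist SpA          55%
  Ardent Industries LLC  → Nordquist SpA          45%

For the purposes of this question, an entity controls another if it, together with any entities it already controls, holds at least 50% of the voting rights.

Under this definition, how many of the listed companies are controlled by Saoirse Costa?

Saoirse holds 55% of Nordquist, so Saoirse controls Nordquist.
No other company's threshold is met.
Saoirse controls 1 company.

1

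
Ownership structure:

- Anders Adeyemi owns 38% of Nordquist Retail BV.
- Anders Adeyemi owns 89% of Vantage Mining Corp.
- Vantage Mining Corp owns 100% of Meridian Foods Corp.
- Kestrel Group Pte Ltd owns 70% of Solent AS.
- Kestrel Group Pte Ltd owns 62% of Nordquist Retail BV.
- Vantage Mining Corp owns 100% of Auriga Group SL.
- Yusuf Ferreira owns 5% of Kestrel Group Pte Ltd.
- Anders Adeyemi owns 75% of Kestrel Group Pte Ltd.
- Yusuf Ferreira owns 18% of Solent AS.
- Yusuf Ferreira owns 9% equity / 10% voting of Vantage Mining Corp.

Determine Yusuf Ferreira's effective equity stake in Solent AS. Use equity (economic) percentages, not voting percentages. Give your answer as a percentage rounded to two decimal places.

Yusuf reaches Solent along 2 paths.
Direct stake: 18% = 18%.
Via Kestrel: 5% × 70% = 3.5%.
Total: 18% + 3.5% = 21.5%.
Rounded: 21.50%.

21.50%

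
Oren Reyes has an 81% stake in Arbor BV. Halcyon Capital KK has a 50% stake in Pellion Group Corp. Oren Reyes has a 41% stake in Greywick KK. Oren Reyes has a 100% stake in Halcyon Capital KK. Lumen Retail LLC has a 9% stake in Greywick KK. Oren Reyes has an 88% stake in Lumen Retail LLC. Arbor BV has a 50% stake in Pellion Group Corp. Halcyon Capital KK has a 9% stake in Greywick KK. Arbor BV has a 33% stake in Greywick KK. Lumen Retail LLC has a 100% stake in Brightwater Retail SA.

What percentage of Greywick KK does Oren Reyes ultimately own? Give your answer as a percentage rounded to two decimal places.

Oren reaches Greywick along 4 paths.
Direct stake: 41% = 41%.
Via Halcyon: 100% × 9% = 9%.
Via Arbor: 81% × 33% = 26.73%.
Via Lumen: 88% × 9% = 7.92%.
Total: 41% + 9% + 26.73% + 7.92% = 84.65%.

84.65%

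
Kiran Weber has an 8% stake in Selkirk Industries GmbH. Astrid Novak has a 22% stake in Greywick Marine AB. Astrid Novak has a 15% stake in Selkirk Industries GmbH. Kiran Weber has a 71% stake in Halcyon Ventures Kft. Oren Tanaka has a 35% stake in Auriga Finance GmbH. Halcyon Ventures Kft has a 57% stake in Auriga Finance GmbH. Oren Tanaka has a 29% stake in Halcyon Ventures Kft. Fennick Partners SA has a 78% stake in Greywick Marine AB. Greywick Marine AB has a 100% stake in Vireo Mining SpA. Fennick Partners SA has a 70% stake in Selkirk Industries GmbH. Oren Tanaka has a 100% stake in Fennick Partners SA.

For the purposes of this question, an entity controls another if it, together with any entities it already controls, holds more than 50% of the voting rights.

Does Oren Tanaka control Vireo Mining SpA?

Oren holds 100% of Fennick, so Oren controls Fennick.
Fennick holds 78% of Greywick, so Oren controls Greywick.
Greywick holds 100% of Vireo, so Oren controls Vireo.

Yes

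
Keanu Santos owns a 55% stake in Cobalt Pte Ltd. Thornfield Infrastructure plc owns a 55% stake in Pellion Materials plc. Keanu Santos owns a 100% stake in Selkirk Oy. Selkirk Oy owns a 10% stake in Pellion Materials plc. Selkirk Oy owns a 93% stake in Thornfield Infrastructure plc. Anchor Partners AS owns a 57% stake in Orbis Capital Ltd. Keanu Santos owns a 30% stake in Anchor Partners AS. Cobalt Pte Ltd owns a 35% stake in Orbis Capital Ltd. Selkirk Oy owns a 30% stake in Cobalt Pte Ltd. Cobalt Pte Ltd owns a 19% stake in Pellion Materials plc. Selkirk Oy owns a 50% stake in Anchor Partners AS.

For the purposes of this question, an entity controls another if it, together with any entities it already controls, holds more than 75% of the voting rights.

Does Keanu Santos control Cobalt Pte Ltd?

Yes

Keanu holds 100% of Selkirk, so Keanu controls Selkirk.
Selkirk and Keanu together hold 30% + 55% = 85% of Cobalt, so Keanu controls Cobalt.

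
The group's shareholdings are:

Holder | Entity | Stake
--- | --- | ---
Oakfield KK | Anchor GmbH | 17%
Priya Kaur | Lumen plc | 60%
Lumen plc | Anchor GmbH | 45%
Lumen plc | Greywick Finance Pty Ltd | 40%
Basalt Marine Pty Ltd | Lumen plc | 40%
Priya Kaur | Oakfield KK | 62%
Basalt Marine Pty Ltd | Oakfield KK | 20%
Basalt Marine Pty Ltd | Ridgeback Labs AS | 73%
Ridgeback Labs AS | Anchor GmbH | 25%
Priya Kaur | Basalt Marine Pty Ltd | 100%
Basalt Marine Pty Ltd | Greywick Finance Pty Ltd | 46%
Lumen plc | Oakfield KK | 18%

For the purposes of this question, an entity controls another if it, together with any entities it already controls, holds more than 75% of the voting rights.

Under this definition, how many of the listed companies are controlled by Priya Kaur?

Priya holds 100% of Basalt, so Priya controls Basalt.
Basalt and Priya together hold 40% + 60% = 100% of Lumen, so Priya controls Lumen.
Basalt and Lumen and Priya together hold 20% + 18% + 62% = 100% of Oakfield, so Priya controls Oakfield.
Basalt and Lumen together hold 46% + 40% = 86% of Greywick, so Priya controls Greywick.
No other company's threshold is met.
Priya controls 4 companies.

4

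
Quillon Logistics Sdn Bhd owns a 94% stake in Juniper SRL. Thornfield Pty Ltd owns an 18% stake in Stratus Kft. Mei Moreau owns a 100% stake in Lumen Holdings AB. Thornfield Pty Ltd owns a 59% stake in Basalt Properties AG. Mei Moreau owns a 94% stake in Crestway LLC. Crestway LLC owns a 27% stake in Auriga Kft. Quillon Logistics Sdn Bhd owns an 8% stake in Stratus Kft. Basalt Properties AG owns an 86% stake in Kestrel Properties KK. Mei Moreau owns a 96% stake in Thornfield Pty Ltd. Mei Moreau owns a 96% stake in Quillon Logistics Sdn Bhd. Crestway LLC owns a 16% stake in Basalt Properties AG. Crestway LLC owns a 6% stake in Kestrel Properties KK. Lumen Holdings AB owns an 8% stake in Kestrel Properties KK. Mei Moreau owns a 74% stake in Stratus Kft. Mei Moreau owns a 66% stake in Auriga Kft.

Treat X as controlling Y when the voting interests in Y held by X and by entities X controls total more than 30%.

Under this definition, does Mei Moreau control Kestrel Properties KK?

Yes

Mei holds 94% of Crestway, so Mei controls Crestway.
Mei holds 96% of Thornfield, so Mei controls Thornfield.
Thornfield and Crestway together hold 59% + 16% = 75% of Basalt, so Mei controls Basalt.
Mei holds 100% of Lumen, so Mei controls Lumen.
Basalt and Lumen and Crestway together hold 86% + 8% + 6% = 100% of Kestrel, so Mei controls Kestrel.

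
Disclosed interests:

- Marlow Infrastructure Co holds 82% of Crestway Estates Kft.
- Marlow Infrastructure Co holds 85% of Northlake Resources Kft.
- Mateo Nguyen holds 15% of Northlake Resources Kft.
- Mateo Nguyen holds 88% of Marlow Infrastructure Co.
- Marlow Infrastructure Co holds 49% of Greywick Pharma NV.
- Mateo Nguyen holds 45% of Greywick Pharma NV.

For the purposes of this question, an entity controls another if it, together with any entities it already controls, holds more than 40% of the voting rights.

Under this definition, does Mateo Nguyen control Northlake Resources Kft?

Yes

Mateo holds 88% of Marlow, so Mateo controls Marlow.
Mateo and Marlow together hold 15% + 85% = 100% of Northlake, so Mateo controls Northlake.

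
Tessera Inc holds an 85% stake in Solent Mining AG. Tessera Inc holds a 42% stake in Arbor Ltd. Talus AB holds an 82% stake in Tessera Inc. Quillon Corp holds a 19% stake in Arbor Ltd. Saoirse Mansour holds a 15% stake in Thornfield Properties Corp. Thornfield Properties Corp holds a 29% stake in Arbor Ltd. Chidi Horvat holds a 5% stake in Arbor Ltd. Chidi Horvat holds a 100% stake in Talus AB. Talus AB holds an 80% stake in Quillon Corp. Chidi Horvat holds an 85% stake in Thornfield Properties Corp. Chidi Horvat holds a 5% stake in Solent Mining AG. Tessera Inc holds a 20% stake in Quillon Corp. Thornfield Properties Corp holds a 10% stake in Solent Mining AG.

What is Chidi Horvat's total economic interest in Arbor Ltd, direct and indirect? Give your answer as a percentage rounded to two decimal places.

82.41%

Chidi reaches Arbor along 5 paths.
Via Thornfield: 85% × 29% = 24.65%.
Direct stake: 5% = 5%.
Via Talus → Tessera: 100% × 82% × 42% = 34.44%.
Via Talus → Quillon: 100% × 80% × 19% = 15.2%.
Via Talus → Tessera → Quillon: 100% × 82% × 20% × 19% = 3.116%.
Total: 24.65% + 5% + 34.44% + 15.2% + 3.116% = 82.406%.
Rounded: 82.41%.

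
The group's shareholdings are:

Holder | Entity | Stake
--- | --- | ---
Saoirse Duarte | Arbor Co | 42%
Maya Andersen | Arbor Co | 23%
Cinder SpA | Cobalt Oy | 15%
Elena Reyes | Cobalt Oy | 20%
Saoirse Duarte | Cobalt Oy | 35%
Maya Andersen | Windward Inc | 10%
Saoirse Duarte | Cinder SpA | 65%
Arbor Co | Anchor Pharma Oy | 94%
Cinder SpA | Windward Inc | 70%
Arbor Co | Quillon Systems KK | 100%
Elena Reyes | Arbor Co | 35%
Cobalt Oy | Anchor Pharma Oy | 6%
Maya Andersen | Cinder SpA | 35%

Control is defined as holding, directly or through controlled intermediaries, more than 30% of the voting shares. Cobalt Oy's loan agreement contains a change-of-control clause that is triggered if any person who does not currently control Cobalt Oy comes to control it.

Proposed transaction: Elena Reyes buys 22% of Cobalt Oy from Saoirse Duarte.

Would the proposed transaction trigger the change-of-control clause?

The purchase adds only to Elena's holdings (Saoirse's stake shrinks), so Elena is the only person who could newly come to control Cobalt.
Elena holds 35% of Arbor, so Elena controls Arbor.
Arbor holds 100% of Quillon, so Elena controls Quillon.
Arbor holds 94% of Anchor, so Elena controls Anchor.
In Cobalt, Elena's side holds only 20%, not > 30%.
So before the transaction, Elena does not control Cobalt.
After the purchase, Elena's direct stake in Cobalt rises to 20% + 22% = 42%, and Saoirse's stake falls to 13%.
Elena holds 42% of Cobalt, so Elena controls Cobalt.
Elena did not control Cobalt before and does after, so the clause is triggered.

Yes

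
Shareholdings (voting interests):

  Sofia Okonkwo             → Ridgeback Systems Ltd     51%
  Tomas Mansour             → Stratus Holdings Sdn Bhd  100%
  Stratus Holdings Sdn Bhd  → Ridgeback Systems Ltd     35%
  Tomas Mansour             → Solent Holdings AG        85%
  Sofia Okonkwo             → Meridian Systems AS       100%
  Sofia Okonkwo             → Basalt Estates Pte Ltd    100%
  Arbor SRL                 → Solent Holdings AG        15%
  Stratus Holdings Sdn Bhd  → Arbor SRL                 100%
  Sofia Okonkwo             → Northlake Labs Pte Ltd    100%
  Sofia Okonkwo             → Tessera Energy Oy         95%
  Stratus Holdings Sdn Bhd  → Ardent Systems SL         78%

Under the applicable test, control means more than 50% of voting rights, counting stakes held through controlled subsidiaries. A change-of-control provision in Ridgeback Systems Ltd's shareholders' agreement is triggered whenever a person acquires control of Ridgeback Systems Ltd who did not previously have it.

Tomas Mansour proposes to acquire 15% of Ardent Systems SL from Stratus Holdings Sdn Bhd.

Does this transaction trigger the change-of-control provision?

The purchase adds only to Tomas's holdings (Stratus's stake shrinks), so Tomas is the only person who could newly come to control Ridgeback.
Tomas holds 100% of Stratus, so Tomas controls Stratus.
Stratus holds 78% of Ardent, so Tomas controls Ardent.
Stratus holds 100% of Arbor, so Tomas controls Arbor.
Arbor and Tomas together hold 15% + 85% = 100% of Solent, so Tomas controls Solent.
In Ridgeback, Tomas's side holds only 35%, not > 50%.
So before the transaction, Tomas does not control Ridgeback.
After the purchase, Tomas holds 15% of Ardent directly, and Stratus's stake falls to 63%.
Stratus and Tomas together hold 63% + 15% = 78% of Ardent, so Tomas controls Ardent.
After the transaction, Tomas's side holds 35% of Ridgeback, not > 50%, so Tomas still does not control Ridgeback.
No new person acquires control, so the clause is not triggered.

No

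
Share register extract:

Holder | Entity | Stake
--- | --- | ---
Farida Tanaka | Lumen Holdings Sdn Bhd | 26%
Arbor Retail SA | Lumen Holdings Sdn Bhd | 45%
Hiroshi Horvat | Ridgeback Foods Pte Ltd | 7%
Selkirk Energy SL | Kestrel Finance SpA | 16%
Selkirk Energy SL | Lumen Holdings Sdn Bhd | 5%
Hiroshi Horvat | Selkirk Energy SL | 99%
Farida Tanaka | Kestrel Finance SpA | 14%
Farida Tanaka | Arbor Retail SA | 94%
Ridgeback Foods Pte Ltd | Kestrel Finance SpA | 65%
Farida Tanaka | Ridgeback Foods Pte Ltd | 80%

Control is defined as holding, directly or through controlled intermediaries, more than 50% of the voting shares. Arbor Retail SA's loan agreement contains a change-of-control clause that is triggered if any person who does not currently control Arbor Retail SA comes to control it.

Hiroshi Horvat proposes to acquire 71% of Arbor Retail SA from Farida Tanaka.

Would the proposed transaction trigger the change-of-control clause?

Yes

The purchase adds only to Hiroshi's holdings (Farida's stake shrinks), so Hiroshi is the only person who could newly come to control Arbor.
Hiroshi holds 99% of Selkirk, so Hiroshi controls Selkirk.
Neither Hiroshi nor any entity Hiroshi controls holds any voting interest in Arbor.
So before the transaction, Hiroshi does not control Arbor.
After the purchase, Hiroshi holds 71% of Arbor directly, and Farida's stake falls to 23%.
Hiroshi holds 71% of Arbor, so Hiroshi controls Arbor.
Hiroshi did not control Arbor before and does after, so the clause is triggered.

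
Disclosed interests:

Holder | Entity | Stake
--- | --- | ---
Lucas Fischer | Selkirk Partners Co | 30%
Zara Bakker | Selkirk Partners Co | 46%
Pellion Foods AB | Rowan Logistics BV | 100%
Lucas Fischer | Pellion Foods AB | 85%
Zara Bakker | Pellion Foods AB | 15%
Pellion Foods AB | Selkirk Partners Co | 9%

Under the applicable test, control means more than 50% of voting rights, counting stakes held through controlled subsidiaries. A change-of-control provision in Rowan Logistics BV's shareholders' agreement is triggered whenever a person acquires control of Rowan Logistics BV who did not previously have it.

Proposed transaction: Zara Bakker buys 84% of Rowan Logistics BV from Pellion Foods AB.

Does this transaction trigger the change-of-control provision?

Yes

The purchase adds only to Zara's holdings (Pellion's stake shrinks), so Zara is the only person who could newly come to control Rowan.
Zara's largest direct stake is 46% in Selkirk, which does not meet the threshold, so Zara controls no company.
Neither Zara nor any entity Zara controls holds any voting interest in Rowan.
So before the transaction, Zara does not control Rowan.
After the purchase, Zara holds 84% of Rowan directly, and Pellion's stake falls to 16%.
Zara holds 84% of Rowan, so Zara controls Rowan.
Zara did not control Rowan before and does after, so the clause is triggered.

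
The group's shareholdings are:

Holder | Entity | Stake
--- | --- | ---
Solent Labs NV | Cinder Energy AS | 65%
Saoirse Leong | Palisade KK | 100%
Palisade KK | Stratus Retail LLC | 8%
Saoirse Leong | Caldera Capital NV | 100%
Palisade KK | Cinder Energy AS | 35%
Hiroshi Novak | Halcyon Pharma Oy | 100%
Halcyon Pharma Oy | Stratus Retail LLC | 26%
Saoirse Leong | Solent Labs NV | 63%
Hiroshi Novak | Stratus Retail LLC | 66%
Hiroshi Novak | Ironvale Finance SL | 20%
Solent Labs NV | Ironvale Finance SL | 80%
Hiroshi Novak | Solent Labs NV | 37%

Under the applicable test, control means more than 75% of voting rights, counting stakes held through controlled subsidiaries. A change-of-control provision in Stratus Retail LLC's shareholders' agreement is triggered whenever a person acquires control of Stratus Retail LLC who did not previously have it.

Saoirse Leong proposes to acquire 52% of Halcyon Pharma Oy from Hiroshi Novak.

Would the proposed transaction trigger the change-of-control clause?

The purchase adds only to Saoirse's holdings (Hiroshi's stake shrinks), so Saoirse is the only person who could newly come to control Stratus.
Saoirse holds 100% of Palisade, so Saoirse controls Palisade.
Saoirse holds 100% of Caldera, so Saoirse controls Caldera.
In Stratus, Saoirse's side holds only 8%, not > 75%.
So before the transaction, Saoirse does not control Stratus.
After the purchase, Saoirse holds 52% of Halcyon directly, and Hiroshi's stake falls to 48%.
Saoirse's side now holds 52% of Halcyon, not > 75%, so Saoirse still does not control Halcyon.
After the transaction, Saoirse's side holds 8% of Stratus, not > 75%, so Saoirse still does not control Stratus.
No new person acquires control, so the clause is not triggered.

No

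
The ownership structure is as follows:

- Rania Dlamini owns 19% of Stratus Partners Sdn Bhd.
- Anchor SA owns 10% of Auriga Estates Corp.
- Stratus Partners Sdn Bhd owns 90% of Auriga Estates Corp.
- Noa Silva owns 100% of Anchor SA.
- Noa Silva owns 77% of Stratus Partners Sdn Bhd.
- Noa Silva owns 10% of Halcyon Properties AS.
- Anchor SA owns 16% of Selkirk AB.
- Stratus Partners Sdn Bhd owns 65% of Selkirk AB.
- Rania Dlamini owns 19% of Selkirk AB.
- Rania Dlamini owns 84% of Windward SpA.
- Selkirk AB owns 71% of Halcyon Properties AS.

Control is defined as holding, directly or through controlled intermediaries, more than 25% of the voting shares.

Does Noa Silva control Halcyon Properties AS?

Noa holds 77% of Stratus, so Noa controls Stratus.
Noa holds 100% of Anchor, so Noa controls Anchor.
Anchor and Stratus together hold 16% + 65% = 81% of Selkirk, so Noa controls Selkirk.
Selkirk and Noa together hold 71% + 10% = 81% of Halcyon, so Noa controls Halcyon.

Yes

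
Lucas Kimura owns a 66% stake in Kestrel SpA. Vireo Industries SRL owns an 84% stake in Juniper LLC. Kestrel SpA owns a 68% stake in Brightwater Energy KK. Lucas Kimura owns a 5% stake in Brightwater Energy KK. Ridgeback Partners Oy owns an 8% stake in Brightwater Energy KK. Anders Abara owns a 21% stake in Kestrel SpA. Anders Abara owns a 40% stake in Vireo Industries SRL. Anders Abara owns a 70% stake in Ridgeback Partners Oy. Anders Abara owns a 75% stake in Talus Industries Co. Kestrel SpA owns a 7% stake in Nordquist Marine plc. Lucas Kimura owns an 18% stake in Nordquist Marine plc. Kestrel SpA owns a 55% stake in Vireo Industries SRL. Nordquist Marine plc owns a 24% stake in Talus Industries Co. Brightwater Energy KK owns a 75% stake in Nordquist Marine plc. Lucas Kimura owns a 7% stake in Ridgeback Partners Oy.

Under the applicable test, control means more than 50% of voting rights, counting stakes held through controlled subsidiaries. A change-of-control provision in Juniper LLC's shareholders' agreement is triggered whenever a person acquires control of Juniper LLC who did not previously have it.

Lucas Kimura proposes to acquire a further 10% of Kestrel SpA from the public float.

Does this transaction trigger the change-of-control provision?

No

The purchase changes only Lucas's holdings, so Lucas is the only person who could newly come to control Juniper.
Lucas holds 66% of Kestrel, so Lucas controls Kestrel.
Kestrel holds 55% of Vireo, so Lucas controls Vireo.
Vireo holds 84% of Juniper, so Lucas controls Juniper.
So Lucas already controls Juniper before the transaction.
After the purchase, Lucas's direct stake in Kestrel rises to 66% + 10% = 76%.
Lucas controlled Juniper already, so this is not a new person acquiring control; every other person's position is unchanged or reduced.
No new person acquires control, so the clause is not triggered.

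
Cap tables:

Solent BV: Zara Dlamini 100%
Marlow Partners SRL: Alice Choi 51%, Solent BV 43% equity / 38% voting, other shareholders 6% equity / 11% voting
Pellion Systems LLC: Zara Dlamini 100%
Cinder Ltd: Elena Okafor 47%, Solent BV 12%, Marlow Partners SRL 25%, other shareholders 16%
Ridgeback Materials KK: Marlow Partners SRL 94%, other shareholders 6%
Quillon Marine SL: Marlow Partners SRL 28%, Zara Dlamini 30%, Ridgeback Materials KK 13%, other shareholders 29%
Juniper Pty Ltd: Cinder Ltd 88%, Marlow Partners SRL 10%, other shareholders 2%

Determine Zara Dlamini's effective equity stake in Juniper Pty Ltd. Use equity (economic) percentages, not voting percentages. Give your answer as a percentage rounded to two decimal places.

24.32%

Zara reaches Juniper along 3 paths.
Via Solent → Cinder: 100% × 12% × 88% = 10.56%.
Via Solent → Marlow → Cinder: 100% × 43% × 25% × 88% = 9.46%.
Via Solent → Marlow: 100% × 43% × 10% = 4.3%.
Total: 10.56% + 9.46% + 4.3% = 24.32%.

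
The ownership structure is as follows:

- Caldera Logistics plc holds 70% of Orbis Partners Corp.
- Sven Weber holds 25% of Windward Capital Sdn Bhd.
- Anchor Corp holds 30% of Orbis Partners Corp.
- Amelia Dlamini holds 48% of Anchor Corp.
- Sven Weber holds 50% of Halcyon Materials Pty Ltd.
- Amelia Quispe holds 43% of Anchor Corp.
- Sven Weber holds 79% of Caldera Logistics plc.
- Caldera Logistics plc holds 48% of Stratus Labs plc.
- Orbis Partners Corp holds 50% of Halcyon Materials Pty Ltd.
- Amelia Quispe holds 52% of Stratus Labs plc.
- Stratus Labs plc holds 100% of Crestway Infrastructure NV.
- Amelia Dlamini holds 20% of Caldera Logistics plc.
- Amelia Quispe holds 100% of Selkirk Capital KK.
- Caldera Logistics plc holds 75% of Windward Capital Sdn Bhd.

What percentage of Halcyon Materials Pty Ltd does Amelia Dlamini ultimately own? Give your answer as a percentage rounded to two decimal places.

14.20%

Amelia Dlamini reaches Halcyon along 2 paths.
Via Anchor → Orbis: 48% × 30% × 50% = 7.2%.
Via Caldera → Orbis: 20% × 70% × 50% = 7%.
Total: 7.2% + 7% = 14.2%.
Rounded: 14.20%.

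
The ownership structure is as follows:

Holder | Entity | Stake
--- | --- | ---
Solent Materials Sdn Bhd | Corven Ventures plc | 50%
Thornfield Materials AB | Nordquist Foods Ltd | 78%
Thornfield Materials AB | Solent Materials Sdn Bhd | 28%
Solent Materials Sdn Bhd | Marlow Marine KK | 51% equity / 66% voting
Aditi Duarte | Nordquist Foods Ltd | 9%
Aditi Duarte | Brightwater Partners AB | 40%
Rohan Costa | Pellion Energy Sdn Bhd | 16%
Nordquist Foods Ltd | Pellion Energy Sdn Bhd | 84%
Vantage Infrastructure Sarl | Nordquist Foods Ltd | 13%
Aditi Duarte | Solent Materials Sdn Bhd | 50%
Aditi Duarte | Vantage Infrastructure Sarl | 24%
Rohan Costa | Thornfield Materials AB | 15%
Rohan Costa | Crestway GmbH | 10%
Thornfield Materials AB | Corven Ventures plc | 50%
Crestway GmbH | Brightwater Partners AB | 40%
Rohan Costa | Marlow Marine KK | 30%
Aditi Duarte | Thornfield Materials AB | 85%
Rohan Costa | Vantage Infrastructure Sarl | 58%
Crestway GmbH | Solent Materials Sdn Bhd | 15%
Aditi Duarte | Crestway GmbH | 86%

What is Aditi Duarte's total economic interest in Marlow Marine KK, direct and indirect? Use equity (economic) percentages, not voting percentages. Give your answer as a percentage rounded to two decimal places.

44.22%

Aditi reaches Marlow along 3 paths.
Via Thornfield → Solent: 85% × 28% × 51% = 12.138%.
Via Crestway → Solent: 86% × 15% × 51% = 6.579%.
Via Solent: 50% × 51% = 25.5%.
Total: 12.138% + 6.579% + 25.5% = 44.217%.
Rounded: 44.22%.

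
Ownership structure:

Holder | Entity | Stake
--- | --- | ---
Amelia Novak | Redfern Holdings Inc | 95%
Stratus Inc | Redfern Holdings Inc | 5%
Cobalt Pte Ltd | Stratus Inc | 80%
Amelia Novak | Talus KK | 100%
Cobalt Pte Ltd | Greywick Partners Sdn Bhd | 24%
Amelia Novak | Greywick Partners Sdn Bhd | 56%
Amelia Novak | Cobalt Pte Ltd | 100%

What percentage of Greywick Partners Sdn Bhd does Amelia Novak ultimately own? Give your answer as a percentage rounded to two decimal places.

Amelia reaches Greywick along 2 paths.
Direct stake: 56% = 56%.
Via Cobalt: 100% × 24% = 24%.
Total: 56% + 24% = 80%.
Rounded: 80.00%.

80.00%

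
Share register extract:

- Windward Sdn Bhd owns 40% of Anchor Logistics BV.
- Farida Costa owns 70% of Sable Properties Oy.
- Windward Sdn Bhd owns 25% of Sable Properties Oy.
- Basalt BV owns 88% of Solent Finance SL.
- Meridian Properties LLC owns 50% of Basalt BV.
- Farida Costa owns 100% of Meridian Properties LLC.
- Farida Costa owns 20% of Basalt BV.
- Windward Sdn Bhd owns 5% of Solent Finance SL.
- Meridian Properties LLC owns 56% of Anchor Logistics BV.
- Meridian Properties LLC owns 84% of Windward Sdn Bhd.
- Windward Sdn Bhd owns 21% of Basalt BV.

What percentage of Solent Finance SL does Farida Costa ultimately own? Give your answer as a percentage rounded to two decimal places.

81.32%

Farida reaches Solent along 4 paths.
Via Basalt: 20% × 88% = 17.6%.
Via Meridian → Basalt: 100% × 50% × 88% = 44%.
Via Meridian → Windward → Basalt: 100% × 84% × 21% × 88% = 15.5232%.
Via Meridian → Windward: 100% × 84% × 5% = 4.2%.
Total: 17.6% + 44% + 15.5232% + 4.2% = 81.3232%.
Rounded: 81.32%.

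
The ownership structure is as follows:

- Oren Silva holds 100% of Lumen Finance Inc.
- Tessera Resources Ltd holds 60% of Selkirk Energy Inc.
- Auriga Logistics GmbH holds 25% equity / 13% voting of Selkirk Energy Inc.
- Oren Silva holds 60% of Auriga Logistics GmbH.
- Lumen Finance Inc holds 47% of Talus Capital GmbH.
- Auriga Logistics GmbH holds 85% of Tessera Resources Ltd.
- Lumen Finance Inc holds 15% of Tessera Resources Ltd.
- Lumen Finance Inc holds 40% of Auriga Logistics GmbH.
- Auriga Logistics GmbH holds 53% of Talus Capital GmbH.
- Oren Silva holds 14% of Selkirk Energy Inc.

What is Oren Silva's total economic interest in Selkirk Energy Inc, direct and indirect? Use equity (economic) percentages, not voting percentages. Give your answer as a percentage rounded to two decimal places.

99.00%

Oren reaches Selkirk along 6 paths.
Via Lumen → Tessera: 100% × 15% × 60% = 9%.
Via Lumen → Auriga → Tessera: 100% × 40% × 85% × 60% = 20.4%.
Via Auriga → Tessera: 60% × 85% × 60% = 30.6%.
Via Lumen → Auriga: 100% × 40% × 25% = 10%.
Via Auriga: 60% × 25% = 15%.
Direct stake: 14% = 14%.
Total: 9% + 20.4% + 30.6% + 10% + 15% + 14% = 99%.
Rounded: 99.00%.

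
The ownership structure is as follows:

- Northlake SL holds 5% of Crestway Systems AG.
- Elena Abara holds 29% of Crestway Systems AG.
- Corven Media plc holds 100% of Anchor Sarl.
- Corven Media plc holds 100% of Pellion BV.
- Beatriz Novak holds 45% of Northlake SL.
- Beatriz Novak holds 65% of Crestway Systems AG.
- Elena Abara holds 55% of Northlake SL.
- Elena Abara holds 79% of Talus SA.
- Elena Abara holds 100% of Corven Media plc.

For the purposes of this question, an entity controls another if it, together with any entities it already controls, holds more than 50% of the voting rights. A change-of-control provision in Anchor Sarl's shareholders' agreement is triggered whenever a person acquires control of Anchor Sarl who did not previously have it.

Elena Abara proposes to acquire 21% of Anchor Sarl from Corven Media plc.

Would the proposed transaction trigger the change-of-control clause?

The purchase adds only to Elena's holdings (Corven's stake shrinks), so Elena is the only person who could newly come to control Anchor.
Elena holds 100% of Corven, so Elena controls Corven.
Corven holds 100% of Anchor, so Elena controls Anchor.
So Elena already controls Anchor before the transaction.
After the purchase, Elena holds 21% of Anchor directly, and Corven's stake falls to 79%.
Elena controlled Anchor already, so this is not a new person acquiring control; every other person's position is unchanged or reduced.
No new person acquires control, so the clause is not triggered.

No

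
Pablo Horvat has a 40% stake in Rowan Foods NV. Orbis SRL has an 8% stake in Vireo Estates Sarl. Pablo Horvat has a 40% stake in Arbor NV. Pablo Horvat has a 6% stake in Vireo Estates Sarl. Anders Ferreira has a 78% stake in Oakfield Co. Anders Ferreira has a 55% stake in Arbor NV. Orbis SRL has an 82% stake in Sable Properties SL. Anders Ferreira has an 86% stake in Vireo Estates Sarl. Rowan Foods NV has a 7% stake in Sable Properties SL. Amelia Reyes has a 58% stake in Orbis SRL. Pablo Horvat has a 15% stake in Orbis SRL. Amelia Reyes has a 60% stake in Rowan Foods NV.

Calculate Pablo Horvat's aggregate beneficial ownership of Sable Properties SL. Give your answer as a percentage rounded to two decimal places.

Pablo reaches Sable along 2 paths.
Via Orbis: 15% × 82% = 12.3%.
Via Rowan: 40% × 7% = 2.8%.
Total: 12.3% + 2.8% = 15.1%.
Rounded: 15.10%.

15.10%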